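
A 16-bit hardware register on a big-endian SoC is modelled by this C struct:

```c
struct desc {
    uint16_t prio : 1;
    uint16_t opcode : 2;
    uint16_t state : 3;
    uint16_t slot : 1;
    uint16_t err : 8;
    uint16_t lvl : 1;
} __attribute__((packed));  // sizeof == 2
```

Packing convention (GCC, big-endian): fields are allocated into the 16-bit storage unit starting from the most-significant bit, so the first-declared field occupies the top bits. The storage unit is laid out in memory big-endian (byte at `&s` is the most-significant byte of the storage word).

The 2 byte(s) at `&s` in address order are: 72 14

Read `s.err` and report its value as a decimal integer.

[0]=0x72 [1]=0x14 (big-endian) → word 0x7214
prio:1 @ bit 15 → (0x7214>>15)&0x1 = 0x0
opcode:2 @ bit 13 → (0x7214>>13)&0x3 = 0x3
state:3 @ bit 10 → (0x7214>>10)&0x7 = 0x4
slot:1 @ bit 9 → (0x7214>>9)&0x1 = 0x1
err:8 @ bit 1 → (0x7214>>1)&0xff = 0xa  ←
lvl:1 @ bit 0 → (0x7214>>0)&0x1 = 0x0

10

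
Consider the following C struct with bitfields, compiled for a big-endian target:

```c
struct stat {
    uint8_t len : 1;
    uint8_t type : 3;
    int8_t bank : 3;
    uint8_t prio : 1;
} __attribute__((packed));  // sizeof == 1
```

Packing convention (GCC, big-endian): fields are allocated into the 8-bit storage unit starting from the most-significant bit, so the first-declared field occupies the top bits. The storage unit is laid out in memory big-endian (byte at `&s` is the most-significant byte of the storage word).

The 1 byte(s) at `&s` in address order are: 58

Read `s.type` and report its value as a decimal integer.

[0]=0x58 (big-endian) → word 0x58
len:1 @ bit 7 → (0x58>>7)&0x1 = 0x0
type:3 @ bit 4 → (0x58>>4)&0x7 = 0x5  ←
bank:3 @ bit 1 → (0x58>>1)&0x7 = 0x4
prio:1 @ bit 0 → (0x58>>0)&0x1 = 0x0

5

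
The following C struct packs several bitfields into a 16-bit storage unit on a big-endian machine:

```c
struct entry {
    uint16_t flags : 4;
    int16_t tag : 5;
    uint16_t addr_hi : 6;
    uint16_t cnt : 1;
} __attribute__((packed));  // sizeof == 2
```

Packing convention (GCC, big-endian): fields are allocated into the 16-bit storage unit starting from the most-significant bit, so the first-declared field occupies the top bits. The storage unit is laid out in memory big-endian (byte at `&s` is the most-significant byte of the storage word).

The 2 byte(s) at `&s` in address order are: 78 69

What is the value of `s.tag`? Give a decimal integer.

-16

[0]=0x78 [1]=0x69 (big-endian) → word 0x7869
flags [12+:4] = (word>>12) & 0xf = 7
tag [7+:5] = (word>>7) & 0x1f = 16  ←
addr_hi [1+:6] = (word>>1) & 0x3f = 52
cnt [0+:1] = (word>>0) & 0x1 = 1
tag signed 5b, MSB=1: 16 - 32 = -16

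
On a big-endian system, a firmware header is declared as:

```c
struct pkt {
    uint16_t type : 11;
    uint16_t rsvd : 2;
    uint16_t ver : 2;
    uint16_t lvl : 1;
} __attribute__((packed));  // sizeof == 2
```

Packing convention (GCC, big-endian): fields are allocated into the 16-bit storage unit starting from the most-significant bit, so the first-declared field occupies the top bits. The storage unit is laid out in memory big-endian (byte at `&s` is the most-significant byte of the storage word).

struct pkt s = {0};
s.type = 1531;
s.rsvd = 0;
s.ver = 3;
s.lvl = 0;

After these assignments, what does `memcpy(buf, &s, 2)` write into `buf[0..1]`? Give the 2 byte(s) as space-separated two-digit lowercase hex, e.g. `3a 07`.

bf 66

type (11b) val=1531 bits=0x5fb at bit 5: 0xbf60
rsvd (2b) val=0 bits=0x0 at bit 3: 0xbf60
ver (2b) val=3 bits=0x3 at bit 1: 0xbf66
lvl (1b) val=0 bits=0x0 at bit 0: 0xbf66
word = 0xbf66 → big-endian bytes:
  [0]=0xbf  [1]=0x66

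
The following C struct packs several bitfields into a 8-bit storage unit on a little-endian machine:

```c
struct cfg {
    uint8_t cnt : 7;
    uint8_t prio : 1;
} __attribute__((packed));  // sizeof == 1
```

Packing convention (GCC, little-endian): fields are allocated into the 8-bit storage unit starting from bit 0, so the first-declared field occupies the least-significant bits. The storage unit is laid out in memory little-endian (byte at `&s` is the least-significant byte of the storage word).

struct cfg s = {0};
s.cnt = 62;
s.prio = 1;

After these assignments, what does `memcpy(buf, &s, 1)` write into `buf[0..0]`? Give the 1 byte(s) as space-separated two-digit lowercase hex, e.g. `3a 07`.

[0+:7] cnt=62 & 0x7f = 0x3e; word=0x3e
[7+:1] prio=1 & 0x1 = 0x1; word=0xbe
word = 0xbe → little-endian bytes:
  [0]=0xbe

be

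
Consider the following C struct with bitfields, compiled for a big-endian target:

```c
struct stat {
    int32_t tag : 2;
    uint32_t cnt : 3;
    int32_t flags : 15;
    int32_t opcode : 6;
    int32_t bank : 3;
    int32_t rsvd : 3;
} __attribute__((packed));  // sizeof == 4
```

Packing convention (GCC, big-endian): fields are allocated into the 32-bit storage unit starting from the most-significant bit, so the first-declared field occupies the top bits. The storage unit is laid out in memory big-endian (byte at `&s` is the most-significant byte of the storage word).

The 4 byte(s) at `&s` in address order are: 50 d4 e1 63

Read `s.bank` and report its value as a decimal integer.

-4

[0]=0x50 [1]=0xd4 [2]=0xe1 [3]=0x63 (big-endian) → word 0x50d4e163
tag:2 @ bit 30 → (0x50d4e163>>30)&0x3 = 0x1
cnt:3 @ bit 27 → (0x50d4e163>>27)&0x7 = 0x2
flags:15 @ bit 12 → (0x50d4e163>>12)&0x7fff = 0xd4e
opcode:6 @ bit 6 → (0x50d4e163>>6)&0x3f = 0x5
bank:3 @ bit 3 → (0x50d4e163>>3)&0x7 = 0x4  ←
rsvd:3 @ bit 0 → (0x50d4e163>>0)&0x7 = 0x3
bank signed 3b, MSB=1: 4 - 8 = -4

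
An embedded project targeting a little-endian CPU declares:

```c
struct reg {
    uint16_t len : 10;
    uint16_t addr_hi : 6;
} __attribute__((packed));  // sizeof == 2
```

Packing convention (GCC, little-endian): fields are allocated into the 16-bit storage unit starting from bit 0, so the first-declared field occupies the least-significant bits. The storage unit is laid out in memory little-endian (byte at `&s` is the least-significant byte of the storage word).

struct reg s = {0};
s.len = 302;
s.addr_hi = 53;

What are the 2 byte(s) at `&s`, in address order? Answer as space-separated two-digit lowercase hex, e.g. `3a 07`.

len (10b) val=302 bits=0x12e at bit 0: 0x012e
addr_hi (6b) val=53 bits=0x35 at bit 10: 0xd52e
word = 0xd52e → little-endian bytes:
  [0]=0x2e  [1]=0xd5

2e d5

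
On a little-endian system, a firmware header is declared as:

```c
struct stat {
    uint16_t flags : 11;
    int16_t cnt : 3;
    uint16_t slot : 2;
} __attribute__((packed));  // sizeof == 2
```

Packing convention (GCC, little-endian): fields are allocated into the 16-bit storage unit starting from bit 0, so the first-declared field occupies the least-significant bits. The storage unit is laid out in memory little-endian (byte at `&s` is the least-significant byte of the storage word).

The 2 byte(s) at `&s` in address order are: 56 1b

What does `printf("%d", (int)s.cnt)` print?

3

[0]=0x56 [1]=0x1b (little-endian) → word 0x1b56
flags [0+:11] = (word>>0) & 0x7ff = 854
cnt [11+:3] = (word>>11) & 0x7 = 3  ←
slot [14+:2] = (word>>14) & 0x3 = 0
cnt signed 3b, MSB=0: value = 3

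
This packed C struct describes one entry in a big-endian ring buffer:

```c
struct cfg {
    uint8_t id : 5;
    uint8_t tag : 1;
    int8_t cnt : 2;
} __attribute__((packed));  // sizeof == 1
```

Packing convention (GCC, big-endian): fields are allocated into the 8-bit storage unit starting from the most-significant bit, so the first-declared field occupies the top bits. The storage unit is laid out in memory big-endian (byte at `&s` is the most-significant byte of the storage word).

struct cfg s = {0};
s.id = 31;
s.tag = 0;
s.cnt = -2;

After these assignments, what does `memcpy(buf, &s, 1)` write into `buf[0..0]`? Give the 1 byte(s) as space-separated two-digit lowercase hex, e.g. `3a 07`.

fa

id (5b) val=31 bits=0x1f at bit 3: 0xf8
tag (1b) val=0 bits=0x0 at bit 2: 0xf8
cnt (2b) val=-2 bits=0x2 at bit 0: 0xfa
word = 0xfa → big-endian bytes:
  [0]=0xfa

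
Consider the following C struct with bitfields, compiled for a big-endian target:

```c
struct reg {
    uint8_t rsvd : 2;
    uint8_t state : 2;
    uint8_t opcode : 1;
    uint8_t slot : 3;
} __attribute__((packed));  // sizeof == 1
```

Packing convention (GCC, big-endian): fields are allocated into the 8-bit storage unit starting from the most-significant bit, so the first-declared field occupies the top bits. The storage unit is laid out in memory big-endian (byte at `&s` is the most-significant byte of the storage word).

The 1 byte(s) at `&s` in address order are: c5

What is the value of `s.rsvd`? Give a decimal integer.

3

[0]=0xc5 (big-endian) → word 0xc5
rsvd:2 @ bit 6 → (0xc5>>6)&0x3 = 0x3  ←
state:2 @ bit 4 → (0xc5>>4)&0x3 = 0x0
opcode:1 @ bit 3 → (0xc5>>3)&0x1 = 0x0
slot:3 @ bit 0 → (0xc5>>0)&0x7 = 0x5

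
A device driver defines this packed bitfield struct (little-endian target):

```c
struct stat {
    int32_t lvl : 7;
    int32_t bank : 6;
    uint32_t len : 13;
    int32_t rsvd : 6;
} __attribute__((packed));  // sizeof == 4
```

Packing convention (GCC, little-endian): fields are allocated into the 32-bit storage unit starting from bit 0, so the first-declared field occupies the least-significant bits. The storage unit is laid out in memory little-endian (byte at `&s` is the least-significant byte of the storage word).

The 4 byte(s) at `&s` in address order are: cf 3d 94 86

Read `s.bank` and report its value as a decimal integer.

-5

[0]=0xcf [1]=0x3d [2]=0x94 [3]=0x86 (little-endian) → word 0x86943dcf
lvl [0+:7] = (word>>0) & 0x7f = 79
bank [7+:6] = (word>>7) & 0x3f = 59  ←
len [13+:13] = (word>>13) & 0x1fff = 5281
rsvd [26+:6] = (word>>26) & 0x3f = 33
bank signed 6b, MSB=1: 59 - 64 = -5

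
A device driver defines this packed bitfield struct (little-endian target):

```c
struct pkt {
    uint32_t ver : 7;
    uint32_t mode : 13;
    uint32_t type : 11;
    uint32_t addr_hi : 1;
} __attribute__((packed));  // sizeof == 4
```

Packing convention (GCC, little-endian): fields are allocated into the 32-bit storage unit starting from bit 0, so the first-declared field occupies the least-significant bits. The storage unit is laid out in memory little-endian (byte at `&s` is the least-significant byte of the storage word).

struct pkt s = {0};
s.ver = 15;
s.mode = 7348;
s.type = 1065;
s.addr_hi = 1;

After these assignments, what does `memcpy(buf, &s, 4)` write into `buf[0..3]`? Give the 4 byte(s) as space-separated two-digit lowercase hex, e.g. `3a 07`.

0f 5a 9e c2

ver (7b) val=15 bits=0xf at bit 0: 0x0000000f
mode (13b) val=7348 bits=0x1cb4 at bit 7: 0x000e5a0f
type (11b) val=1065 bits=0x429 at bit 20: 0x429e5a0f
addr_hi (1b) val=1 bits=0x1 at bit 31: 0xc29e5a0f
word = 0xc29e5a0f → little-endian bytes:
  [0]=0x0f  [1]=0x5a  [2]=0x9e  [3]=0xc2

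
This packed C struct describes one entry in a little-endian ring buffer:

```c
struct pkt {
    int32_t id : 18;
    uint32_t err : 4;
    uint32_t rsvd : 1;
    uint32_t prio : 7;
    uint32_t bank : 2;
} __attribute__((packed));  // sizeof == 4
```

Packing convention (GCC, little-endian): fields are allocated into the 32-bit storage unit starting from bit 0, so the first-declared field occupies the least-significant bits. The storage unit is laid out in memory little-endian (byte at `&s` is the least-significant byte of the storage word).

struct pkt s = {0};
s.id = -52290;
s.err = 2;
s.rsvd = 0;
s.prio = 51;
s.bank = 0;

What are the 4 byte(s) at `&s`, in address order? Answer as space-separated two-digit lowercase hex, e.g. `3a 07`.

id:18 = -52290 → 0x333be << 0 → word 0x000333be
err:4 = 2 → 0x2 << 18 → word 0x000b33be
rsvd:1 = 0 → 0x0 << 22 → word 0x000b33be
prio:7 = 51 → 0x33 << 23 → word 0x198b33be
bank:2 = 0 → 0x0 << 30 → word 0x198b33be
word = 0x198b33be → little-endian bytes:
  [0]=0xbe  [1]=0x33  [2]=0x8b  [3]=0x19

be 33 8b 19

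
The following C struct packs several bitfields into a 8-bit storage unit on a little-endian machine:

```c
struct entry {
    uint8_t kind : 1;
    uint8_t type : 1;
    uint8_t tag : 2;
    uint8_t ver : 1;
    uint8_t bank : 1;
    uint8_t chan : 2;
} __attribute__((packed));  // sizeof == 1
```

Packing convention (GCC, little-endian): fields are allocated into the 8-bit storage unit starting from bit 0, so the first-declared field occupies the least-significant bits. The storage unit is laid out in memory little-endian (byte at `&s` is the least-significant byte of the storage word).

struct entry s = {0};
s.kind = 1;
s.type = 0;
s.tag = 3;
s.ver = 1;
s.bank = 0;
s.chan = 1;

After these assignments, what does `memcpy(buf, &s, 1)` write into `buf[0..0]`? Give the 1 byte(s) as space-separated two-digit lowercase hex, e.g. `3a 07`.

5d

[0+:1] kind=1 & 0x1 = 0x1; word=0x01
[1+:1] type=0 & 0x1 = 0x0; word=0x01
[2+:2] tag=3 & 0x3 = 0x3; word=0x0d
[4+:1] ver=1 & 0x1 = 0x1; word=0x1d
[5+:1] bank=0 & 0x1 = 0x0; word=0x1d
[6+:2] chan=1 & 0x3 = 0x1; word=0x5d
word = 0x5d → little-endian bytes:
  [0]=0x5d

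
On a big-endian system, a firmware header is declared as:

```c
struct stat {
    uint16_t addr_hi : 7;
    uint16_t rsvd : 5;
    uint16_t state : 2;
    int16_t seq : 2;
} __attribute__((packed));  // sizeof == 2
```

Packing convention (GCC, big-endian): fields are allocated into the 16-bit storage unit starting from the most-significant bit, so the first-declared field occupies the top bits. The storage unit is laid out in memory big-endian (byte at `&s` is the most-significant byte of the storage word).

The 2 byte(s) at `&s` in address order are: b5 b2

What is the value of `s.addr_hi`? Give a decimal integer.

[0]=0xb5 [1]=0xb2 (big-endian) → word 0xb5b2
addr_hi:7 @ bit 9 → (0xb5b2>>9)&0x7f = 0x5a  ←
rsvd:5 @ bit 4 → (0xb5b2>>4)&0x1f = 0x1b
state:2 @ bit 2 → (0xb5b2>>2)&0x3 = 0x0
seq:2 @ bit 0 → (0xb5b2>>0)&0x3 = 0x2

90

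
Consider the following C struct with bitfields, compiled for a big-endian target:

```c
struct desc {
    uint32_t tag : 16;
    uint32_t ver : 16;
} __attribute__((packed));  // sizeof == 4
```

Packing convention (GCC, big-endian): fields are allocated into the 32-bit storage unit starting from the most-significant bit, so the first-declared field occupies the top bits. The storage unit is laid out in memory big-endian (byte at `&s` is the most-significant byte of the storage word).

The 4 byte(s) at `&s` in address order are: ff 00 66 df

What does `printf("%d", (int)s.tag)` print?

[0]=0xff [1]=0x00 [2]=0x66 [3]=0xdf (big-endian) → word 0xff0066df
tag:16 @ bit 16 → (0xff0066df>>16)&0xffff = 0xff00  ←
ver:16 @ bit 0 → (0xff0066df>>0)&0xffff = 0x66df

65280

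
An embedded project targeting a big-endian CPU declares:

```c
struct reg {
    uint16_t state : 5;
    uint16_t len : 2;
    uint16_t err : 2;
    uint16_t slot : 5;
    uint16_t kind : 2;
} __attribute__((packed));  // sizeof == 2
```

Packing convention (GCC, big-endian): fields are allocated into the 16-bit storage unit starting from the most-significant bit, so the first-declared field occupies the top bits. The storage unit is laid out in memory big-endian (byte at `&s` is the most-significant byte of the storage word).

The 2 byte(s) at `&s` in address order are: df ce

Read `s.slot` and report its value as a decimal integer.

[0]=0xdf [1]=0xce (big-endian) → word 0xdfce
state [11+:5] = (word>>11) & 0x1f = 27
len [9+:2] = (word>>9) & 0x3 = 3
err [7+:2] = (word>>7) & 0x3 = 3
slot [2+:5] = (word>>2) & 0x1f = 19  ←
kind [0+:2] = (word>>0) & 0x3 = 2

19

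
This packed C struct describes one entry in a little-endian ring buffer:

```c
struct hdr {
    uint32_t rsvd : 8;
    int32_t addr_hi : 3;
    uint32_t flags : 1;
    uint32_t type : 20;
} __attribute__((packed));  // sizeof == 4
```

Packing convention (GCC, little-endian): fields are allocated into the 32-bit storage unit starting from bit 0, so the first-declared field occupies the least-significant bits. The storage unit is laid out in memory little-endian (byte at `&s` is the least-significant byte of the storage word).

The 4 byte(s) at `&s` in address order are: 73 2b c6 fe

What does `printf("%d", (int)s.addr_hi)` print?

[0]=0x73 [1]=0x2b [2]=0xc6 [3]=0xfe (little-endian) → word 0xfec62b73
rsvd:8 @ bit 0 → (0xfec62b73>>0)&0xff = 0x73
addr_hi:3 @ bit 8 → (0xfec62b73>>8)&0x7 = 0x3  ←
flags:1 @ bit 11 → (0xfec62b73>>11)&0x1 = 0x1
type:20 @ bit 12 → (0xfec62b73>>12)&0xfffff = 0xfec62
addr_hi signed 3b, MSB=0: value = 3

3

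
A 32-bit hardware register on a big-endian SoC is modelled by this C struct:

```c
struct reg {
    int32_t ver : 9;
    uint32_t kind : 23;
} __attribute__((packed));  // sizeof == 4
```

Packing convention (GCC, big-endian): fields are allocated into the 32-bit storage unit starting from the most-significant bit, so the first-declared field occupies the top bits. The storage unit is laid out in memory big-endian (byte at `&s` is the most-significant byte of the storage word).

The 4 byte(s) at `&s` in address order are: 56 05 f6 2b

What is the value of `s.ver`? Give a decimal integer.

172

[0]=0x56 [1]=0x05 [2]=0xf6 [3]=0x2b (big-endian) → word 0x5605f62b
ver [23+:9] = (word>>23) & 0x1ff = 172  ←
kind [0+:23] = (word>>0) & 0x7fffff = 390699
ver signed 9b, MSB=0: value = 172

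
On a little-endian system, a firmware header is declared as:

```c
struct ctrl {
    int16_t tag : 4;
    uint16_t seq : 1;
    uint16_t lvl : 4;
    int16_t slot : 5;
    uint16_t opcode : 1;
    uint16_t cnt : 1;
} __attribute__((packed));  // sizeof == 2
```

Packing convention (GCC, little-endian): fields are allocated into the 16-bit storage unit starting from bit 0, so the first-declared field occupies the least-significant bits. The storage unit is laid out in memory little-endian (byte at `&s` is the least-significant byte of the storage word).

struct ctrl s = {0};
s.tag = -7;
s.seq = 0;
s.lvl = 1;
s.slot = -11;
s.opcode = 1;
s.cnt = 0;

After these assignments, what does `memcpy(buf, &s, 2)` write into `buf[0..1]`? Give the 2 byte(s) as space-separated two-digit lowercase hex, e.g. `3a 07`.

29 6a

tag:4 = -7 → 0x9 << 0 → word 0x0009
seq:1 = 0 → 0x0 << 4 → word 0x0009
lvl:4 = 1 → 0x1 << 5 → word 0x0029
slot:5 = -11 → 0x15 << 9 → word 0x2a29
opcode:1 = 1 → 0x1 << 14 → word 0x6a29
cnt:1 = 0 → 0x0 << 15 → word 0x6a29
word = 0x6a29 → little-endian bytes:
  [0]=0x29  [1]=0x6a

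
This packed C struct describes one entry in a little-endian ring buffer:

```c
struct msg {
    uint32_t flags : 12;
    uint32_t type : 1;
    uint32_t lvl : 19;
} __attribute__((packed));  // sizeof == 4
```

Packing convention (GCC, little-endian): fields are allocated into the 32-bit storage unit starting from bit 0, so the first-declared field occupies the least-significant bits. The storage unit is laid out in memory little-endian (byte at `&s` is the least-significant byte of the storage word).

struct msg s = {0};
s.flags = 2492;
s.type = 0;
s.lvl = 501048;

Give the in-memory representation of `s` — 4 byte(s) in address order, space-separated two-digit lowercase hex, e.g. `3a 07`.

flags (12b) val=2492 bits=0x9bc at bit 0: 0x000009bc
type (1b) val=0 bits=0x0 at bit 12: 0x000009bc
lvl (19b) val=501048 bits=0x7a538 at bit 13: 0xf4a709bc
word = 0xf4a709bc → little-endian bytes:
  [0]=0xbc  [1]=0x09  [2]=0xa7  [3]=0xf4

bc 09 a7 f4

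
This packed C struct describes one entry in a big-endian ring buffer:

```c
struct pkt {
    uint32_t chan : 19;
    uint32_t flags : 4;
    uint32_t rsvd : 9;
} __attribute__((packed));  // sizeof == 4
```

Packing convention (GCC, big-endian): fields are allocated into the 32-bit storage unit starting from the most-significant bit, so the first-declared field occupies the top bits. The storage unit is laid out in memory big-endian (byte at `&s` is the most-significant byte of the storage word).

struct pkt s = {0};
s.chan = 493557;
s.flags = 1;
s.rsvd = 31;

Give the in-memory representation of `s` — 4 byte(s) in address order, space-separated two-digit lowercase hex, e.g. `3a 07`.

f0 fe a2 1f

chan (19b) val=493557 bits=0x787f5 at bit 13: 0xf0fea000
flags (4b) val=1 bits=0x1 at bit 9: 0xf0fea200
rsvd (9b) val=31 bits=0x1f at bit 0: 0xf0fea21f
word = 0xf0fea21f → big-endian bytes:
  [0]=0xf0  [1]=0xfe  [2]=0xa2  [3]=0x1f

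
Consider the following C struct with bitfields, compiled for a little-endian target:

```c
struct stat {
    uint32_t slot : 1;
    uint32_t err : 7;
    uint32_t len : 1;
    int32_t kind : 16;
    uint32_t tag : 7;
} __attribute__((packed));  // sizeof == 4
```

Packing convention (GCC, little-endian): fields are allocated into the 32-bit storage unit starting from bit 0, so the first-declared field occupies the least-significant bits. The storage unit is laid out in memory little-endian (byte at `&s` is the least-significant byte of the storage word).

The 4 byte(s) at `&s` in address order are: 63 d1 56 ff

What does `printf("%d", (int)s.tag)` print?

127

[0]=0x63 [1]=0xd1 [2]=0x56 [3]=0xff (little-endian) → word 0xff56d163
slot [0+:1] = (word>>0) & 0x1 = 1
err [1+:7] = (word>>1) & 0x7f = 49
len [8+:1] = (word>>8) & 0x1 = 1
kind [9+:16] = (word>>9) & 0xffff = 43880
tag [25+:7] = (word>>25) & 0x7f = 127  ←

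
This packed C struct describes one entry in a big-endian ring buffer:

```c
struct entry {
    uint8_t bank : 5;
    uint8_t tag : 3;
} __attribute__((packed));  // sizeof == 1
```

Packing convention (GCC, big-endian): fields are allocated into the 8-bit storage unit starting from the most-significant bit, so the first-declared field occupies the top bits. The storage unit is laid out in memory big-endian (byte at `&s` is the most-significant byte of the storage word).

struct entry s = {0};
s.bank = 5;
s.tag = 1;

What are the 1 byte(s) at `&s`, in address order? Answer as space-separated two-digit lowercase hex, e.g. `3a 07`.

29

bank (5b) val=5 bits=0x5 at bit 3: 0x28
tag (3b) val=1 bits=0x1 at bit 0: 0x29
word = 0x29 → big-endian bytes:
  [0]=0x29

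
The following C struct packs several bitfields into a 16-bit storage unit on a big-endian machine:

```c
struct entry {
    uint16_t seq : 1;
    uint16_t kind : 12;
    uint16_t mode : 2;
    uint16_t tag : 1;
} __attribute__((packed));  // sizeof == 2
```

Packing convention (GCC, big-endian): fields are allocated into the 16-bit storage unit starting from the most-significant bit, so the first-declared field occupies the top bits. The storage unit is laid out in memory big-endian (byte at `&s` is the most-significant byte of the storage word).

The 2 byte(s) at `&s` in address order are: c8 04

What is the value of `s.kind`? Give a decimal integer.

2304

[0]=0xc8 [1]=0x04 (big-endian) → word 0xc804
seq [15+:1] = (word>>15) & 0x1 = 1
kind [3+:12] = (word>>3) & 0xfff = 2304  ←
mode [1+:2] = (word>>1) & 0x3 = 2
tag [0+:1] = (word>>0) & 0x1 = 0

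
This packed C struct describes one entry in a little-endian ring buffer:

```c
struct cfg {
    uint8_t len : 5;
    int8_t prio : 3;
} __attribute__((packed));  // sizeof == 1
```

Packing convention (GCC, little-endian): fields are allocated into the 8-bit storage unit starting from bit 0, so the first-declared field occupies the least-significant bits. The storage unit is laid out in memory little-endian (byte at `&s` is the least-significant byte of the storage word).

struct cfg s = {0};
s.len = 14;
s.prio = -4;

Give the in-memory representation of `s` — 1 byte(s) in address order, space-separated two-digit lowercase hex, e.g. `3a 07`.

[0+:5] len=14 & 0x1f = 0xe; word=0x0e
[5+:3] prio=-4 & 0x7 = 0x4; word=0x8e
word = 0x8e → little-endian bytes:
  [0]=0x8e

8e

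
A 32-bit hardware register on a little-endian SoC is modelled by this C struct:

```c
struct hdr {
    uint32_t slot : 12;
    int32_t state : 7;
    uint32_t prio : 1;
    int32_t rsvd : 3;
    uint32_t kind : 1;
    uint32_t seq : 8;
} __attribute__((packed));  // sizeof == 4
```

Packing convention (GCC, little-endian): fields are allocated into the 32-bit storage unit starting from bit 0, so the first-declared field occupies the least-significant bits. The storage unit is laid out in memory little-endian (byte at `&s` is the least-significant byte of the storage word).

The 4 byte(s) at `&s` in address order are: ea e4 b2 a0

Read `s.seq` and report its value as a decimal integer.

[0]=0xea [1]=0xe4 [2]=0xb2 [3]=0xa0 (little-endian) → word 0xa0b2e4ea
slot [0+:12] = (word>>0) & 0xfff = 1258
state [12+:7] = (word>>12) & 0x7f = 46
prio [19+:1] = (word>>19) & 0x1 = 0
rsvd [20+:3] = (word>>20) & 0x7 = 3
kind [23+:1] = (word>>23) & 0x1 = 1
seq [24+:8] = (word>>24) & 0xff = 160  ←

160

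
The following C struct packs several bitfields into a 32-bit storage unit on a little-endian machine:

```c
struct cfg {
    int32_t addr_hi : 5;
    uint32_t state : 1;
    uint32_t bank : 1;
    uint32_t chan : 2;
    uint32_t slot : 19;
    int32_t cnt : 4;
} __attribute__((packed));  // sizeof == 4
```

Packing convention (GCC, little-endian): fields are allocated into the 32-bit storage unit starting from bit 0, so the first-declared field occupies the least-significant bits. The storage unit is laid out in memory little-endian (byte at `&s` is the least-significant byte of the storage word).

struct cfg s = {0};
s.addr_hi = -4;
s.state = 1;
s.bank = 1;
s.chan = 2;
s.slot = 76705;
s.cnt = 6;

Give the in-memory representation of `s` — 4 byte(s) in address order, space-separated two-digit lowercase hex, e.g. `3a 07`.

[0+:5] addr_hi=-4 & 0x1f = 0x1c; word=0x0000001c
[5+:1] state=1 & 0x1 = 0x1; word=0x0000003c
[6+:1] bank=1 & 0x1 = 0x1; word=0x0000007c
[7+:2] chan=2 & 0x3 = 0x2; word=0x0000017c
[9+:19] slot=76705 & 0x7ffff = 0x12ba1; word=0x0257437c
[28+:4] cnt=6 & 0xf = 0x6; word=0x6257437c
word = 0x6257437c → little-endian bytes:
  [0]=0x7c  [1]=0x43  [2]=0x57  [3]=0x62

7c 43 57 62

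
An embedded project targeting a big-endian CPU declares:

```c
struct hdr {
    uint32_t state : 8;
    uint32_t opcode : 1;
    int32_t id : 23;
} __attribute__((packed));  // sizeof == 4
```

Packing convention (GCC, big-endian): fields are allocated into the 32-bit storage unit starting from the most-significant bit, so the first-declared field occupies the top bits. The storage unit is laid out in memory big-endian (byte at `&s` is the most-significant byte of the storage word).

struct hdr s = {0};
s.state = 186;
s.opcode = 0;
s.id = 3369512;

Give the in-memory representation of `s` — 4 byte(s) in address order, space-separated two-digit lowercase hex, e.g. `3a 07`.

ba 33 6a 28

state (8b) val=186 bits=0xba at bit 24: 0xba000000
opcode (1b) val=0 bits=0x0 at bit 23: 0xba000000
id (23b) val=3369512 bits=0x336a28 at bit 0: 0xba336a28
word = 0xba336a28 → big-endian bytes:
  [0]=0xba  [1]=0x33  [2]=0x6a  [3]=0x28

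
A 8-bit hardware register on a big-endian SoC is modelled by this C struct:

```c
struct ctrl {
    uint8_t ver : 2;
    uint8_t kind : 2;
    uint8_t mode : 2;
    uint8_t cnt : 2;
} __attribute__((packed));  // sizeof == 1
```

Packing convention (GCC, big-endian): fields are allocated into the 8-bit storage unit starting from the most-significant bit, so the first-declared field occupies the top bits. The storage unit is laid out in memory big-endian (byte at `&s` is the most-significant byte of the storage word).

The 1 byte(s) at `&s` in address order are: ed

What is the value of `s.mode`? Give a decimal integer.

3

[0]=0xed (big-endian) → word 0xed
ver:2 @ bit 6 → (0xed>>6)&0x3 = 0x3
kind:2 @ bit 4 → (0xed>>4)&0x3 = 0x2
mode:2 @ bit 2 → (0xed>>2)&0x3 = 0x3  ←
cnt:2 @ bit 0 → (0xed>>0)&0x3 = 0x1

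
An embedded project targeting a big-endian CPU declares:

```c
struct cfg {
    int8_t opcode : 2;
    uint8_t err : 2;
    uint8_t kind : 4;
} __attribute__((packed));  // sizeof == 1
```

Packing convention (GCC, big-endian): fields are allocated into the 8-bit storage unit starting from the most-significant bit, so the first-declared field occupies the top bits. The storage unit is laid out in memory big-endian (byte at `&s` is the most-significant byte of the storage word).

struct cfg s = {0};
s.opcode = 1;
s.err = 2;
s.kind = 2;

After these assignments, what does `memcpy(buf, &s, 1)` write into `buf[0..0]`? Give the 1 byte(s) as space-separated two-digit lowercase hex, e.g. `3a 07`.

[6+:2] opcode=1 & 0x3 = 0x1; word=0x40
[4+:2] err=2 & 0x3 = 0x2; word=0x60
[0+:4] kind=2 & 0xf = 0x2; word=0x62
word = 0x62 → big-endian bytes:
  [0]=0x62

62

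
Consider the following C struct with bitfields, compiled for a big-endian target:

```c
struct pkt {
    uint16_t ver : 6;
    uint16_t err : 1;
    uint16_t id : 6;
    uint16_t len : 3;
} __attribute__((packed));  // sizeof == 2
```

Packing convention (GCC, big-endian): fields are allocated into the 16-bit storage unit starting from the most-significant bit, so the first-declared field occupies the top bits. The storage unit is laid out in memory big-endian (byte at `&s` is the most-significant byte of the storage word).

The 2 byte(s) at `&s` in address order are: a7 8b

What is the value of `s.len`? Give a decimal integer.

[0]=0xa7 [1]=0x8b (big-endian) → word 0xa78b
ver [10+:6] = (word>>10) & 0x3f = 41
err [9+:1] = (word>>9) & 0x1 = 1
id [3+:6] = (word>>3) & 0x3f = 49
len [0+:3] = (word>>0) & 0x7 = 3  ←

3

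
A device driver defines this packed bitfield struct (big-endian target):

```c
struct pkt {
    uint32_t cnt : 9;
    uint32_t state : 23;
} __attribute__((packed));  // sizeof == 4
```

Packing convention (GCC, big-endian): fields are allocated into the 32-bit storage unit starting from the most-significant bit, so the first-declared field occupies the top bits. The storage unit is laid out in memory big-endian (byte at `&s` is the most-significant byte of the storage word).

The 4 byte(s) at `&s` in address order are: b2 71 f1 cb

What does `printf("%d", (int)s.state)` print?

7467467

[0]=0xb2 [1]=0x71 [2]=0xf1 [3]=0xcb (big-endian) → word 0xb271f1cb
cnt [23+:9] = (word>>23) & 0x1ff = 356
state [0+:23] = (word>>0) & 0x7fffff = 7467467  ←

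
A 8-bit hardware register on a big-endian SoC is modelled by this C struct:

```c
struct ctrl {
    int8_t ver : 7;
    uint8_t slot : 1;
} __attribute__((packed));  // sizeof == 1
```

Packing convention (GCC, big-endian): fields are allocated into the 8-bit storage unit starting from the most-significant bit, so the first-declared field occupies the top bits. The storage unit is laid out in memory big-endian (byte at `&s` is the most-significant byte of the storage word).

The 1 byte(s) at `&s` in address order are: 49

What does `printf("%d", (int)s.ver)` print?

36

[0]=0x49 (big-endian) → word 0x49
ver:7 @ bit 1 → (0x49>>1)&0x7f = 0x24  ←
slot:1 @ bit 0 → (0x49>>0)&0x1 = 0x1
ver signed 7b, MSB=0: value = 36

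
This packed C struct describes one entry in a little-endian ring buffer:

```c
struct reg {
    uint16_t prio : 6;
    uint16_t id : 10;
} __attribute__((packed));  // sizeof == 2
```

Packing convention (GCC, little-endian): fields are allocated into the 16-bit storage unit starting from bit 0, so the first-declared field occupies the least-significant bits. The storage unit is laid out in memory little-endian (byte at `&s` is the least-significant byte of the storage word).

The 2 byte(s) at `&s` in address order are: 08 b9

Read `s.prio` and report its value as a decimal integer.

[0]=0x08 [1]=0xb9 (little-endian) → word 0xb908
prio:6 @ bit 0 → (0xb908>>0)&0x3f = 0x8  ←
id:10 @ bit 6 → (0xb908>>6)&0x3ff = 0x2e4

8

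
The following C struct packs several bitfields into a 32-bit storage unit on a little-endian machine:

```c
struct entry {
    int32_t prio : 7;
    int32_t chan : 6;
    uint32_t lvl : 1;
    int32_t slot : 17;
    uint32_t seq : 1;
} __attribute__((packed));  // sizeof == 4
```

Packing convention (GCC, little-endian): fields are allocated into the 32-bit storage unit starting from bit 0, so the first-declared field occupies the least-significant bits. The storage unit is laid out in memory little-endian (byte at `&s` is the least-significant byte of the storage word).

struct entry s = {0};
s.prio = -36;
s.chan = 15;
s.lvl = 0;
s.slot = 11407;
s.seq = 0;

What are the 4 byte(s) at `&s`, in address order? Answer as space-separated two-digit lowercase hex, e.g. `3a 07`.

dc c7 23 0b

[0+:7] prio=-36 & 0x7f = 0x5c; word=0x0000005c
[7+:6] chan=15 & 0x3f = 0xf; word=0x000007dc
[13+:1] lvl=0 & 0x1 = 0x0; word=0x000007dc
[14+:17] slot=11407 & 0x1ffff = 0x2c8f; word=0x0b23c7dc
[31+:1] seq=0 & 0x1 = 0x0; word=0x0b23c7dc
word = 0x0b23c7dc → little-endian bytes:
  [0]=0xdc  [1]=0xc7  [2]=0x23  [3]=0x0b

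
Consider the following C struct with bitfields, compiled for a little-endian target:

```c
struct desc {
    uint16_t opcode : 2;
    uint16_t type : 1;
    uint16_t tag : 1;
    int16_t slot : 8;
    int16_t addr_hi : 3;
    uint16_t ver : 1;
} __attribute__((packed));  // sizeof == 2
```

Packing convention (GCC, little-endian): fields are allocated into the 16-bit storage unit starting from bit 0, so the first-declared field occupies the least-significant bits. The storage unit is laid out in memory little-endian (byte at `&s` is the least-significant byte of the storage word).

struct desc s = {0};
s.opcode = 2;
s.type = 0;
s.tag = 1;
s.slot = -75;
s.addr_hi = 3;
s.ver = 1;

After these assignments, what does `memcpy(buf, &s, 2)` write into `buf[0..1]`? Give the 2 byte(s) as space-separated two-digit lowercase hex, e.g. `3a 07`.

[0+:2] opcode=2 & 0x3 = 0x2; word=0x0002
[2+:1] type=0 & 0x1 = 0x0; word=0x0002
[3+:1] tag=1 & 0x1 = 0x1; word=0x000a
[4+:8] slot=-75 & 0xff = 0xb5; word=0x0b5a
[12+:3] addr_hi=3 & 0x7 = 0x3; word=0x3b5a
[15+:1] ver=1 & 0x1 = 0x1; word=0xbb5a
word = 0xbb5a → little-endian bytes:
  [0]=0x5a  [1]=0xbb

5a bb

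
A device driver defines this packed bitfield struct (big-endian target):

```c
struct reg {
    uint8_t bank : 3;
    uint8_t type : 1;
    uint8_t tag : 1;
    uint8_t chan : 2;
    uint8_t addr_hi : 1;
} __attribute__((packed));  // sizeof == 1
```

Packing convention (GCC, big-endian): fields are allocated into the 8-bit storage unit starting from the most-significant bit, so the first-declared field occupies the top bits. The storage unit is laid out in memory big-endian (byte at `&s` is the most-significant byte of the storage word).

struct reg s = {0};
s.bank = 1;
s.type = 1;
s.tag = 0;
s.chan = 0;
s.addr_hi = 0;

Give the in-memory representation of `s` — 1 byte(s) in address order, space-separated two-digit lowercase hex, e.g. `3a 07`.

30

[5+:3] bank=1 & 0x7 = 0x1; word=0x20
[4+:1] type=1 & 0x1 = 0x1; word=0x30
[3+:1] tag=0 & 0x1 = 0x0; word=0x30
[1+:2] chan=0 & 0x3 = 0x0; word=0x30
[0+:1] addr_hi=0 & 0x1 = 0x0; word=0x30
word = 0x30 → big-endian bytes:
  [0]=0x30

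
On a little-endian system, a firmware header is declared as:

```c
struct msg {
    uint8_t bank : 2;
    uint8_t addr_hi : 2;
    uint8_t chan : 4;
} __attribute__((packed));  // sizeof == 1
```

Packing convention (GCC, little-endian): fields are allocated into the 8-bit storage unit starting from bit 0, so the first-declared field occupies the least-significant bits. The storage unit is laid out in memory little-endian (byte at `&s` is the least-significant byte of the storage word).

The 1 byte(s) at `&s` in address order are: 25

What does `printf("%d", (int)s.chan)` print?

2

[0]=0x25 (little-endian) → word 0x25
bank [0+:2] = (word>>0) & 0x3 = 1
addr_hi [2+:2] = (word>>2) & 0x3 = 1
chan [4+:4] = (word>>4) & 0xf = 2  ←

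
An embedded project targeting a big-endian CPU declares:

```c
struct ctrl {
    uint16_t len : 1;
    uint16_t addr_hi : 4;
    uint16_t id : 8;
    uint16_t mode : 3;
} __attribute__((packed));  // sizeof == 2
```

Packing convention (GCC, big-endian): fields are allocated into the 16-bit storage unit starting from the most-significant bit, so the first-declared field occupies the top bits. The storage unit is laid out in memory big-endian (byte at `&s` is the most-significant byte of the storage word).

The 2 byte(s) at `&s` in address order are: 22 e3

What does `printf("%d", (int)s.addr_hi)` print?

[0]=0x22 [1]=0xe3 (big-endian) → word 0x22e3
len:1 @ bit 15 → (0x22e3>>15)&0x1 = 0x0
addr_hi:4 @ bit 11 → (0x22e3>>11)&0xf = 0x4  ←
id:8 @ bit 3 → (0x22e3>>3)&0xff = 0x5c
mode:3 @ bit 0 → (0x22e3>>0)&0x7 = 0x3

4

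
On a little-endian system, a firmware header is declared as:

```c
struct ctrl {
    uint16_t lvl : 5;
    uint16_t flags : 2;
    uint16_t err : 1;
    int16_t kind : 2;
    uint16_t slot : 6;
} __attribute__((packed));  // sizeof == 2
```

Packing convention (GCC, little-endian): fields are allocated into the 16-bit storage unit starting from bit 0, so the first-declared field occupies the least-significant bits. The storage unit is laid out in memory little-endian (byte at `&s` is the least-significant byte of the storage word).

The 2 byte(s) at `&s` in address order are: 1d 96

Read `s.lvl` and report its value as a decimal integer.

[0]=0x1d [1]=0x96 (little-endian) → word 0x961d
lvl:5 @ bit 0 → (0x961d>>0)&0x1f = 0x1d  ←
flags:2 @ bit 5 → (0x961d>>5)&0x3 = 0x0
err:1 @ bit 7 → (0x961d>>7)&0x1 = 0x0
kind:2 @ bit 8 → (0x961d>>8)&0x3 = 0x2
slot:6 @ bit 10 → (0x961d>>10)&0x3f = 0x25

29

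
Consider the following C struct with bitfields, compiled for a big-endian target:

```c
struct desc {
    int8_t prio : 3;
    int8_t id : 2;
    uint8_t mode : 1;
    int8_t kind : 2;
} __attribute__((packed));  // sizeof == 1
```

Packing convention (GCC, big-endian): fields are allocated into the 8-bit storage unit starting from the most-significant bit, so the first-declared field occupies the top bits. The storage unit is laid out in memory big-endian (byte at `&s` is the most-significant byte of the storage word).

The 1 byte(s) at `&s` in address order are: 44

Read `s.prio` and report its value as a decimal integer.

2

[0]=0x44 (big-endian) → word 0x44
prio [5+:3] = (word>>5) & 0x7 = 2  ←
id [3+:2] = (word>>3) & 0x3 = 0
mode [2+:1] = (word>>2) & 0x1 = 1
kind [0+:2] = (word>>0) & 0x3 = 0
prio signed 3b, MSB=0: value = 2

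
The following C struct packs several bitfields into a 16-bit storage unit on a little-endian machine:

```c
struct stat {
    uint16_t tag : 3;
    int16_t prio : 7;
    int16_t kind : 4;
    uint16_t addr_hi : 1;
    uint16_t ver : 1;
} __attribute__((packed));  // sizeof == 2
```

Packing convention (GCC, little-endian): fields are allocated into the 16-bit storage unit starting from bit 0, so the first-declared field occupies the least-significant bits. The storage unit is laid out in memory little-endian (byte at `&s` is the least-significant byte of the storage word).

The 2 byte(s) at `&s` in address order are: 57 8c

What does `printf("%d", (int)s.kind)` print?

[0]=0x57 [1]=0x8c (little-endian) → word 0x8c57
tag [0+:3] = (word>>0) & 0x7 = 7
prio [3+:7] = (word>>3) & 0x7f = 10
kind [10+:4] = (word>>10) & 0xf = 3  ←
addr_hi [14+:1] = (word>>14) & 0x1 = 0
ver [15+:1] = (word>>15) & 0x1 = 1
kind signed 4b, MSB=0: value = 3

3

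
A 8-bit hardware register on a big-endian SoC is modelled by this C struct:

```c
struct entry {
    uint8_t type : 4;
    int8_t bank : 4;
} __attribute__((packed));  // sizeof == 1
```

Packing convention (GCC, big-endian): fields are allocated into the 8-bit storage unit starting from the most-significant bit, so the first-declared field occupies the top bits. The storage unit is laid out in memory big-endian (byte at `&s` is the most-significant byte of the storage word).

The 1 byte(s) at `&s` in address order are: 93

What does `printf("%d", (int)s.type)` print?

9

[0]=0x93 (big-endian) → word 0x93
type:4 @ bit 4 → (0x93>>4)&0xf = 0x9  ←
bank:4 @ bit 0 → (0x93>>0)&0xf = 0x3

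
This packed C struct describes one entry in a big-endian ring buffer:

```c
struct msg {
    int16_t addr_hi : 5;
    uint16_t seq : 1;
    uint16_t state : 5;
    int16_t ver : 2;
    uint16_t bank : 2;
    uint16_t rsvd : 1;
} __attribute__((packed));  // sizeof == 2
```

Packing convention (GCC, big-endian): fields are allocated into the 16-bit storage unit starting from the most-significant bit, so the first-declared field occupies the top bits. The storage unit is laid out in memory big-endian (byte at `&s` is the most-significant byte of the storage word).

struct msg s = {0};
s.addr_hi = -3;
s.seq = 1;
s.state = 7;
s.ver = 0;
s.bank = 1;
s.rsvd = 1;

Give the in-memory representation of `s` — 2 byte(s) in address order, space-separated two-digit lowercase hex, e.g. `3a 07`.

ec e3

addr_hi (5b) val=-3 bits=0x1d at bit 11: 0xe800
seq (1b) val=1 bits=0x1 at bit 10: 0xec00
state (5b) val=7 bits=0x7 at bit 5: 0xece0
ver (2b) val=0 bits=0x0 at bit 3: 0xece0
bank (2b) val=1 bits=0x1 at bit 1: 0xece2
rsvd (1b) val=1 bits=0x1 at bit 0: 0xece3
word = 0xece3 → big-endian bytes:
  [0]=0xec  [1]=0xe3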